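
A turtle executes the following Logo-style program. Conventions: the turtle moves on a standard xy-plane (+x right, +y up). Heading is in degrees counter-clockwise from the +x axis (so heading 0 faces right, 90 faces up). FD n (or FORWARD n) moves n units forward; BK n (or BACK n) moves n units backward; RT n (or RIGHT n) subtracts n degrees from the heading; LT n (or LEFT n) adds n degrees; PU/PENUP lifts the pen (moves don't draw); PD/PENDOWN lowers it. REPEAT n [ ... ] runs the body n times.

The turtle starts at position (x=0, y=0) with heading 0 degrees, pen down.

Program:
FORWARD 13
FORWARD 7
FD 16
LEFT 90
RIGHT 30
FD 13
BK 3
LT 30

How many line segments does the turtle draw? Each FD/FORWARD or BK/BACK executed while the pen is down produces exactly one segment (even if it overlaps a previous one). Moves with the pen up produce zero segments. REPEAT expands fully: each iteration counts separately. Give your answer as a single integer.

Answer: 5

Derivation:
Executing turtle program step by step:
Start: pos=(0,0), heading=0, pen down
FD 13: (0,0) -> (13,0) [heading=0, draw]
FD 7: (13,0) -> (20,0) [heading=0, draw]
FD 16: (20,0) -> (36,0) [heading=0, draw]
LT 90: heading 0 -> 90
RT 30: heading 90 -> 60
FD 13: (36,0) -> (42.5,11.258) [heading=60, draw]
BK 3: (42.5,11.258) -> (41,8.66) [heading=60, draw]
LT 30: heading 60 -> 90
Final: pos=(41,8.66), heading=90, 5 segment(s) drawn
Segments drawn: 5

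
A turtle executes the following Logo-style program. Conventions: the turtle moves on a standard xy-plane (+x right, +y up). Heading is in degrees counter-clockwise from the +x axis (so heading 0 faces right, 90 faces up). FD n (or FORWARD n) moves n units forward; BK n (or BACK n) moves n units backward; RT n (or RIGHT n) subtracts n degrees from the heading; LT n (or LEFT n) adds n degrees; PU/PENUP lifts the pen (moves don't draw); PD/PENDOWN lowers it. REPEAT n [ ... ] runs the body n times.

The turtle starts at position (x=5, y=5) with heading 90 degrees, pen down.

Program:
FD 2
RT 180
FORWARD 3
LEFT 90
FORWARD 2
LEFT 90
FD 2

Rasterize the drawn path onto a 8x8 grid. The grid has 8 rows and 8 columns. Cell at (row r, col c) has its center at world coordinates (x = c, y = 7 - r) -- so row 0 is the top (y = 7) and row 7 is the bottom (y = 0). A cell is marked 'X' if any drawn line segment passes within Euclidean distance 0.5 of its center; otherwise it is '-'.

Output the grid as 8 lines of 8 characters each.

Segment 0: (5,5) -> (5,7)
Segment 1: (5,7) -> (5,4)
Segment 2: (5,4) -> (7,4)
Segment 3: (7,4) -> (7,6)

Answer: -----X--
-----X-X
-----X-X
-----XXX
--------
--------
--------
--------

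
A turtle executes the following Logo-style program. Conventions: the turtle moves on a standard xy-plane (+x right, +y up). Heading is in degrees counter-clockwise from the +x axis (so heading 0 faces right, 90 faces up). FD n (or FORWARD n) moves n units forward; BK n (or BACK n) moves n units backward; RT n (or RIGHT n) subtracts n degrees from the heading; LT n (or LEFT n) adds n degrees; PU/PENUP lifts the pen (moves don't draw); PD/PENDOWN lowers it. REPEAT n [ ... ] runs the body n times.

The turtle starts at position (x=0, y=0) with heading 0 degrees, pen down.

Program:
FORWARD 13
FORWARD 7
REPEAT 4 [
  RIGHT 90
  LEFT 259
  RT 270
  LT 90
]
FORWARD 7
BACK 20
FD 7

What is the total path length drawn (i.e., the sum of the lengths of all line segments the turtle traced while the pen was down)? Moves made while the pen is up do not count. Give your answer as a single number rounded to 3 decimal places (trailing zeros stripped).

Executing turtle program step by step:
Start: pos=(0,0), heading=0, pen down
FD 13: (0,0) -> (13,0) [heading=0, draw]
FD 7: (13,0) -> (20,0) [heading=0, draw]
REPEAT 4 [
  -- iteration 1/4 --
  RT 90: heading 0 -> 270
  LT 259: heading 270 -> 169
  RT 270: heading 169 -> 259
  LT 90: heading 259 -> 349
  -- iteration 2/4 --
  RT 90: heading 349 -> 259
  LT 259: heading 259 -> 158
  RT 270: heading 158 -> 248
  LT 90: heading 248 -> 338
  -- iteration 3/4 --
  RT 90: heading 338 -> 248
  LT 259: heading 248 -> 147
  RT 270: heading 147 -> 237
  LT 90: heading 237 -> 327
  -- iteration 4/4 --
  RT 90: heading 327 -> 237
  LT 259: heading 237 -> 136
  RT 270: heading 136 -> 226
  LT 90: heading 226 -> 316
]
FD 7: (20,0) -> (25.035,-4.863) [heading=316, draw]
BK 20: (25.035,-4.863) -> (10.649,9.031) [heading=316, draw]
FD 7: (10.649,9.031) -> (15.684,4.168) [heading=316, draw]
Final: pos=(15.684,4.168), heading=316, 5 segment(s) drawn

Segment lengths:
  seg 1: (0,0) -> (13,0), length = 13
  seg 2: (13,0) -> (20,0), length = 7
  seg 3: (20,0) -> (25.035,-4.863), length = 7
  seg 4: (25.035,-4.863) -> (10.649,9.031), length = 20
  seg 5: (10.649,9.031) -> (15.684,4.168), length = 7
Total = 54

Answer: 54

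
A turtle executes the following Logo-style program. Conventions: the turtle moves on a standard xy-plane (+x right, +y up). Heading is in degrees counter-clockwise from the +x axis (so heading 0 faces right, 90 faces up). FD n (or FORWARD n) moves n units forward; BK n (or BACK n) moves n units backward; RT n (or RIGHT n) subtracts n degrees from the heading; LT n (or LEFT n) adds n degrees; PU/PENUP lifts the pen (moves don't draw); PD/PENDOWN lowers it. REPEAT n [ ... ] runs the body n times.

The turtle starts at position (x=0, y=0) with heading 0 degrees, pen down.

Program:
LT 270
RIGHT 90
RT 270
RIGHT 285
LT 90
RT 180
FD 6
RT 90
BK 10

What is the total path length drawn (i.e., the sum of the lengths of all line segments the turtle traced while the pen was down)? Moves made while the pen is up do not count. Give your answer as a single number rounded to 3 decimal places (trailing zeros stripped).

Executing turtle program step by step:
Start: pos=(0,0), heading=0, pen down
LT 270: heading 0 -> 270
RT 90: heading 270 -> 180
RT 270: heading 180 -> 270
RT 285: heading 270 -> 345
LT 90: heading 345 -> 75
RT 180: heading 75 -> 255
FD 6: (0,0) -> (-1.553,-5.796) [heading=255, draw]
RT 90: heading 255 -> 165
BK 10: (-1.553,-5.796) -> (8.106,-8.384) [heading=165, draw]
Final: pos=(8.106,-8.384), heading=165, 2 segment(s) drawn

Segment lengths:
  seg 1: (0,0) -> (-1.553,-5.796), length = 6
  seg 2: (-1.553,-5.796) -> (8.106,-8.384), length = 10
Total = 16

Answer: 16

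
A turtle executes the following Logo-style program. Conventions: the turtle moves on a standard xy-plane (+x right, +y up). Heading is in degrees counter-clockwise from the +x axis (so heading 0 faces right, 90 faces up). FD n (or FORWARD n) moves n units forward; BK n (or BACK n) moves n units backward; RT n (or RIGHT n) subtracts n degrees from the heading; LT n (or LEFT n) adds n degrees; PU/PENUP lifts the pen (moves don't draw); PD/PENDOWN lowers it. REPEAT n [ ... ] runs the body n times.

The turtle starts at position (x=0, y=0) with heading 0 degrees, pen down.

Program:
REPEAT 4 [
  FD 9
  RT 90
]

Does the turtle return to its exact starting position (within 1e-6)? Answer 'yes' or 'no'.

Executing turtle program step by step:
Start: pos=(0,0), heading=0, pen down
REPEAT 4 [
  -- iteration 1/4 --
  FD 9: (0,0) -> (9,0) [heading=0, draw]
  RT 90: heading 0 -> 270
  -- iteration 2/4 --
  FD 9: (9,0) -> (9,-9) [heading=270, draw]
  RT 90: heading 270 -> 180
  -- iteration 3/4 --
  FD 9: (9,-9) -> (0,-9) [heading=180, draw]
  RT 90: heading 180 -> 90
  -- iteration 4/4 --
  FD 9: (0,-9) -> (0,0) [heading=90, draw]
  RT 90: heading 90 -> 0
]
Final: pos=(0,0), heading=0, 4 segment(s) drawn

Start position: (0, 0)
Final position: (0, 0)
Distance = 0; < 1e-6 -> CLOSED

Answer: yes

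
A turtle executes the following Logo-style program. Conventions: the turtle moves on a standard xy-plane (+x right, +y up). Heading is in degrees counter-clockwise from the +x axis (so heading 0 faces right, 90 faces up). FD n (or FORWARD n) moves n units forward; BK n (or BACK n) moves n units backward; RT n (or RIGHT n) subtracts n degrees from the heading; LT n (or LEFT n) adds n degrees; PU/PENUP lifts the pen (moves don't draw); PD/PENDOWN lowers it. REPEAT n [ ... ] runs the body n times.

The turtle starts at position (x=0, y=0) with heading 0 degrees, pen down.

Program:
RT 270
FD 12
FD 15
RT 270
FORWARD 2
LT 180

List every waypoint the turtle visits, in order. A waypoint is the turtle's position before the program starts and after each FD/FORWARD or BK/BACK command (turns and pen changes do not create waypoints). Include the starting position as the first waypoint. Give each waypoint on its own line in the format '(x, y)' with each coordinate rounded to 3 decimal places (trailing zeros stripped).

Executing turtle program step by step:
Start: pos=(0,0), heading=0, pen down
RT 270: heading 0 -> 90
FD 12: (0,0) -> (0,12) [heading=90, draw]
FD 15: (0,12) -> (0,27) [heading=90, draw]
RT 270: heading 90 -> 180
FD 2: (0,27) -> (-2,27) [heading=180, draw]
LT 180: heading 180 -> 0
Final: pos=(-2,27), heading=0, 3 segment(s) drawn
Waypoints (4 total):
(0, 0)
(0, 12)
(0, 27)
(-2, 27)

Answer: (0, 0)
(0, 12)
(0, 27)
(-2, 27)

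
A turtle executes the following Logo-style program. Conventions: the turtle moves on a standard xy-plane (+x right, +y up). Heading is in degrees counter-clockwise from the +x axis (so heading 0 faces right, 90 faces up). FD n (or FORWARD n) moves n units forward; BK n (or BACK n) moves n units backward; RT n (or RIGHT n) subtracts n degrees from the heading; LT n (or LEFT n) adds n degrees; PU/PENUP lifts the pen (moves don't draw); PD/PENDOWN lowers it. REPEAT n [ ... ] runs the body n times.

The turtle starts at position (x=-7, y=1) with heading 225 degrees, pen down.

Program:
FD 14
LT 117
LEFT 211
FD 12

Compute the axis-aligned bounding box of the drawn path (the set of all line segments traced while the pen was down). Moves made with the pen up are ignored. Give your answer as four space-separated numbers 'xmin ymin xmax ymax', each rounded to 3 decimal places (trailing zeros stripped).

Executing turtle program step by step:
Start: pos=(-7,1), heading=225, pen down
FD 14: (-7,1) -> (-16.899,-8.899) [heading=225, draw]
LT 117: heading 225 -> 342
LT 211: heading 342 -> 193
FD 12: (-16.899,-8.899) -> (-28.592,-11.599) [heading=193, draw]
Final: pos=(-28.592,-11.599), heading=193, 2 segment(s) drawn

Segment endpoints: x in {-28.592, -16.899, -7}, y in {-11.599, -8.899, 1}
xmin=-28.592, ymin=-11.599, xmax=-7, ymax=1

Answer: -28.592 -11.599 -7 1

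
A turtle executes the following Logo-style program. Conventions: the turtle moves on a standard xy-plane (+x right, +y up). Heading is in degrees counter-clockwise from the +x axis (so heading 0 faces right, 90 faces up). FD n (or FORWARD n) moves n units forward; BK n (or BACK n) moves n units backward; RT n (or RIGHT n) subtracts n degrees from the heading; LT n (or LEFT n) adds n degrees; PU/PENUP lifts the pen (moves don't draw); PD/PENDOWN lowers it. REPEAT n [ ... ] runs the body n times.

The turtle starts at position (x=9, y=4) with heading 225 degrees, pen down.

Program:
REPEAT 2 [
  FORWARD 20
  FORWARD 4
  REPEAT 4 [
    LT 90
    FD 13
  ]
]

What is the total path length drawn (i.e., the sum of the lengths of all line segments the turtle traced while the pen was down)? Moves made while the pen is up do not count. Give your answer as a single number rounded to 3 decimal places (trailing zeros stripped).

Answer: 152

Derivation:
Executing turtle program step by step:
Start: pos=(9,4), heading=225, pen down
REPEAT 2 [
  -- iteration 1/2 --
  FD 20: (9,4) -> (-5.142,-10.142) [heading=225, draw]
  FD 4: (-5.142,-10.142) -> (-7.971,-12.971) [heading=225, draw]
  REPEAT 4 [
    -- iteration 1/4 --
    LT 90: heading 225 -> 315
    FD 13: (-7.971,-12.971) -> (1.222,-22.163) [heading=315, draw]
    -- iteration 2/4 --
    LT 90: heading 315 -> 45
    FD 13: (1.222,-22.163) -> (10.414,-12.971) [heading=45, draw]
    -- iteration 3/4 --
    LT 90: heading 45 -> 135
    FD 13: (10.414,-12.971) -> (1.222,-3.778) [heading=135, draw]
    -- iteration 4/4 --
    LT 90: heading 135 -> 225
    FD 13: (1.222,-3.778) -> (-7.971,-12.971) [heading=225, draw]
  ]
  -- iteration 2/2 --
  FD 20: (-7.971,-12.971) -> (-22.113,-27.113) [heading=225, draw]
  FD 4: (-22.113,-27.113) -> (-24.941,-29.941) [heading=225, draw]
  REPEAT 4 [
    -- iteration 1/4 --
    LT 90: heading 225 -> 315
    FD 13: (-24.941,-29.941) -> (-15.749,-39.134) [heading=315, draw]
    -- iteration 2/4 --
    LT 90: heading 315 -> 45
    FD 13: (-15.749,-39.134) -> (-6.556,-29.941) [heading=45, draw]
    -- iteration 3/4 --
    LT 90: heading 45 -> 135
    FD 13: (-6.556,-29.941) -> (-15.749,-20.749) [heading=135, draw]
    -- iteration 4/4 --
    LT 90: heading 135 -> 225
    FD 13: (-15.749,-20.749) -> (-24.941,-29.941) [heading=225, draw]
  ]
]
Final: pos=(-24.941,-29.941), heading=225, 12 segment(s) drawn

Segment lengths:
  seg 1: (9,4) -> (-5.142,-10.142), length = 20
  seg 2: (-5.142,-10.142) -> (-7.971,-12.971), length = 4
  seg 3: (-7.971,-12.971) -> (1.222,-22.163), length = 13
  seg 4: (1.222,-22.163) -> (10.414,-12.971), length = 13
  seg 5: (10.414,-12.971) -> (1.222,-3.778), length = 13
  seg 6: (1.222,-3.778) -> (-7.971,-12.971), length = 13
  seg 7: (-7.971,-12.971) -> (-22.113,-27.113), length = 20
  seg 8: (-22.113,-27.113) -> (-24.941,-29.941), length = 4
  seg 9: (-24.941,-29.941) -> (-15.749,-39.134), length = 13
  seg 10: (-15.749,-39.134) -> (-6.556,-29.941), length = 13
  seg 11: (-6.556,-29.941) -> (-15.749,-20.749), length = 13
  seg 12: (-15.749,-20.749) -> (-24.941,-29.941), length = 13
Total = 152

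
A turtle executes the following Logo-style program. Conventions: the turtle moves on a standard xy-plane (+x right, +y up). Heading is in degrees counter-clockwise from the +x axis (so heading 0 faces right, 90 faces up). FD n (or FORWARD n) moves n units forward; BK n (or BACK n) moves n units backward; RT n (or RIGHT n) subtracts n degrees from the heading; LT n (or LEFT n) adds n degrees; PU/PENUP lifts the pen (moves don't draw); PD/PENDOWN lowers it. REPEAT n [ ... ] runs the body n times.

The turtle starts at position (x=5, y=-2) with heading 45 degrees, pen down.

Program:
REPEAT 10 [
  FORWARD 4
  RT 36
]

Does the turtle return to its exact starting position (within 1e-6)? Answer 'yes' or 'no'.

Executing turtle program step by step:
Start: pos=(5,-2), heading=45, pen down
REPEAT 10 [
  -- iteration 1/10 --
  FD 4: (5,-2) -> (7.828,0.828) [heading=45, draw]
  RT 36: heading 45 -> 9
  -- iteration 2/10 --
  FD 4: (7.828,0.828) -> (11.779,1.454) [heading=9, draw]
  RT 36: heading 9 -> 333
  -- iteration 3/10 --
  FD 4: (11.779,1.454) -> (15.343,-0.362) [heading=333, draw]
  RT 36: heading 333 -> 297
  -- iteration 4/10 --
  FD 4: (15.343,-0.362) -> (17.159,-3.926) [heading=297, draw]
  RT 36: heading 297 -> 261
  -- iteration 5/10 --
  FD 4: (17.159,-3.926) -> (16.533,-7.877) [heading=261, draw]
  RT 36: heading 261 -> 225
  -- iteration 6/10 --
  FD 4: (16.533,-7.877) -> (13.705,-10.705) [heading=225, draw]
  RT 36: heading 225 -> 189
  -- iteration 7/10 --
  FD 4: (13.705,-10.705) -> (9.754,-11.331) [heading=189, draw]
  RT 36: heading 189 -> 153
  -- iteration 8/10 --
  FD 4: (9.754,-11.331) -> (6.19,-9.515) [heading=153, draw]
  RT 36: heading 153 -> 117
  -- iteration 9/10 --
  FD 4: (6.19,-9.515) -> (4.374,-5.951) [heading=117, draw]
  RT 36: heading 117 -> 81
  -- iteration 10/10 --
  FD 4: (4.374,-5.951) -> (5,-2) [heading=81, draw]
  RT 36: heading 81 -> 45
]
Final: pos=(5,-2), heading=45, 10 segment(s) drawn

Start position: (5, -2)
Final position: (5, -2)
Distance = 0; < 1e-6 -> CLOSED

Answer: yes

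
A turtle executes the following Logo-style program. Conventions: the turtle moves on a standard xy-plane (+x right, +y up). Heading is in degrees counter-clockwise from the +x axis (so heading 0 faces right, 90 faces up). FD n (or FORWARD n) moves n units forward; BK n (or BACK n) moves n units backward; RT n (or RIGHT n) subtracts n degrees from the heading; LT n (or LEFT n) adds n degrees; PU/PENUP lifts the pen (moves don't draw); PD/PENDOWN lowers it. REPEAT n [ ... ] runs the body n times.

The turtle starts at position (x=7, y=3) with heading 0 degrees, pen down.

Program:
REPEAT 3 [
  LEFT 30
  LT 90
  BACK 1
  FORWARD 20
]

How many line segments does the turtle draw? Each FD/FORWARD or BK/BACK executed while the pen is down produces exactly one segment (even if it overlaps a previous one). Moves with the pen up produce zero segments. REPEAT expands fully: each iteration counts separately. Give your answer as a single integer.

Executing turtle program step by step:
Start: pos=(7,3), heading=0, pen down
REPEAT 3 [
  -- iteration 1/3 --
  LT 30: heading 0 -> 30
  LT 90: heading 30 -> 120
  BK 1: (7,3) -> (7.5,2.134) [heading=120, draw]
  FD 20: (7.5,2.134) -> (-2.5,19.454) [heading=120, draw]
  -- iteration 2/3 --
  LT 30: heading 120 -> 150
  LT 90: heading 150 -> 240
  BK 1: (-2.5,19.454) -> (-2,20.321) [heading=240, draw]
  FD 20: (-2,20.321) -> (-12,3) [heading=240, draw]
  -- iteration 3/3 --
  LT 30: heading 240 -> 270
  LT 90: heading 270 -> 0
  BK 1: (-12,3) -> (-13,3) [heading=0, draw]
  FD 20: (-13,3) -> (7,3) [heading=0, draw]
]
Final: pos=(7,3), heading=0, 6 segment(s) drawn
Segments drawn: 6

Answer: 6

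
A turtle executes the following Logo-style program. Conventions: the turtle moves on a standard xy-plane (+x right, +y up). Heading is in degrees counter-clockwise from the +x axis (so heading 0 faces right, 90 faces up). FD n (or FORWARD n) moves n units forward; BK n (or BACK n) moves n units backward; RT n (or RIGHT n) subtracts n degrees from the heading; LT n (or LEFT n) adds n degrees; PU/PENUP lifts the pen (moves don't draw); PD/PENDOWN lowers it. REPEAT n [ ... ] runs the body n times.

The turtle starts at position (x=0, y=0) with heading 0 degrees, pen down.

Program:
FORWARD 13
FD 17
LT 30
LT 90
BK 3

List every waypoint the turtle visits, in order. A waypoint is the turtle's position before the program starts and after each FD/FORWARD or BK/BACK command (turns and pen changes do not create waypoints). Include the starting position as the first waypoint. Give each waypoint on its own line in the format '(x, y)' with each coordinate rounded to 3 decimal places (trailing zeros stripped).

Answer: (0, 0)
(13, 0)
(30, 0)
(31.5, -2.598)

Derivation:
Executing turtle program step by step:
Start: pos=(0,0), heading=0, pen down
FD 13: (0,0) -> (13,0) [heading=0, draw]
FD 17: (13,0) -> (30,0) [heading=0, draw]
LT 30: heading 0 -> 30
LT 90: heading 30 -> 120
BK 3: (30,0) -> (31.5,-2.598) [heading=120, draw]
Final: pos=(31.5,-2.598), heading=120, 3 segment(s) drawn
Waypoints (4 total):
(0, 0)
(13, 0)
(30, 0)
(31.5, -2.598)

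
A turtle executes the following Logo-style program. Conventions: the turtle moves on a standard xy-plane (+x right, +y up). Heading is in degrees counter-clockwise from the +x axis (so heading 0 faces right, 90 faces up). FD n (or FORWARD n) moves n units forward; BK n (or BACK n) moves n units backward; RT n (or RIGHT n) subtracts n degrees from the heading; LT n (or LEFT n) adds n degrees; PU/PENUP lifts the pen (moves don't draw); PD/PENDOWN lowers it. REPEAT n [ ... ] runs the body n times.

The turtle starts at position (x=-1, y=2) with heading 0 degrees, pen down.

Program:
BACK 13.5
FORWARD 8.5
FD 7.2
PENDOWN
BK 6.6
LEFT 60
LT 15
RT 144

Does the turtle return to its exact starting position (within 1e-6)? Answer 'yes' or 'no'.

Executing turtle program step by step:
Start: pos=(-1,2), heading=0, pen down
BK 13.5: (-1,2) -> (-14.5,2) [heading=0, draw]
FD 8.5: (-14.5,2) -> (-6,2) [heading=0, draw]
FD 7.2: (-6,2) -> (1.2,2) [heading=0, draw]
PD: pen down
BK 6.6: (1.2,2) -> (-5.4,2) [heading=0, draw]
LT 60: heading 0 -> 60
LT 15: heading 60 -> 75
RT 144: heading 75 -> 291
Final: pos=(-5.4,2), heading=291, 4 segment(s) drawn

Start position: (-1, 2)
Final position: (-5.4, 2)
Distance = 4.4; >= 1e-6 -> NOT closed

Answer: no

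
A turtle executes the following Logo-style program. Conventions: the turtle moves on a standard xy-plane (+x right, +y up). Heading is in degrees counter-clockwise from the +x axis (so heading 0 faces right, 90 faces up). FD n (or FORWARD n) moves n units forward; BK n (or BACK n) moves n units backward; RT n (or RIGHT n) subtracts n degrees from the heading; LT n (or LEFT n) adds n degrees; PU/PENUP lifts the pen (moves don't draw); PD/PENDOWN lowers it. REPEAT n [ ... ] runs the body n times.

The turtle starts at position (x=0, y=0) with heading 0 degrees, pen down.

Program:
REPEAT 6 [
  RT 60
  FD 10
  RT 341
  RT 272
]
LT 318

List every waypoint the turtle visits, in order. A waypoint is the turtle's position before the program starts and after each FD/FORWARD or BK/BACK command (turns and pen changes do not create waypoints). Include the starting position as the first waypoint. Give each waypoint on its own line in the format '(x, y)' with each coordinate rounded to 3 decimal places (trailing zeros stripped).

Answer: (0, 0)
(5, -8.66)
(14.744, -10.91)
(23.034, -5.318)
(24.598, 4.559)
(18.442, 12.439)
(8.48, 13.311)

Derivation:
Executing turtle program step by step:
Start: pos=(0,0), heading=0, pen down
REPEAT 6 [
  -- iteration 1/6 --
  RT 60: heading 0 -> 300
  FD 10: (0,0) -> (5,-8.66) [heading=300, draw]
  RT 341: heading 300 -> 319
  RT 272: heading 319 -> 47
  -- iteration 2/6 --
  RT 60: heading 47 -> 347
  FD 10: (5,-8.66) -> (14.744,-10.91) [heading=347, draw]
  RT 341: heading 347 -> 6
  RT 272: heading 6 -> 94
  -- iteration 3/6 --
  RT 60: heading 94 -> 34
  FD 10: (14.744,-10.91) -> (23.034,-5.318) [heading=34, draw]
  RT 341: heading 34 -> 53
  RT 272: heading 53 -> 141
  -- iteration 4/6 --
  RT 60: heading 141 -> 81
  FD 10: (23.034,-5.318) -> (24.598,4.559) [heading=81, draw]
  RT 341: heading 81 -> 100
  RT 272: heading 100 -> 188
  -- iteration 5/6 --
  RT 60: heading 188 -> 128
  FD 10: (24.598,4.559) -> (18.442,12.439) [heading=128, draw]
  RT 341: heading 128 -> 147
  RT 272: heading 147 -> 235
  -- iteration 6/6 --
  RT 60: heading 235 -> 175
  FD 10: (18.442,12.439) -> (8.48,13.311) [heading=175, draw]
  RT 341: heading 175 -> 194
  RT 272: heading 194 -> 282
]
LT 318: heading 282 -> 240
Final: pos=(8.48,13.311), heading=240, 6 segment(s) drawn
Waypoints (7 total):
(0, 0)
(5, -8.66)
(14.744, -10.91)
(23.034, -5.318)
(24.598, 4.559)
(18.442, 12.439)
(8.48, 13.311)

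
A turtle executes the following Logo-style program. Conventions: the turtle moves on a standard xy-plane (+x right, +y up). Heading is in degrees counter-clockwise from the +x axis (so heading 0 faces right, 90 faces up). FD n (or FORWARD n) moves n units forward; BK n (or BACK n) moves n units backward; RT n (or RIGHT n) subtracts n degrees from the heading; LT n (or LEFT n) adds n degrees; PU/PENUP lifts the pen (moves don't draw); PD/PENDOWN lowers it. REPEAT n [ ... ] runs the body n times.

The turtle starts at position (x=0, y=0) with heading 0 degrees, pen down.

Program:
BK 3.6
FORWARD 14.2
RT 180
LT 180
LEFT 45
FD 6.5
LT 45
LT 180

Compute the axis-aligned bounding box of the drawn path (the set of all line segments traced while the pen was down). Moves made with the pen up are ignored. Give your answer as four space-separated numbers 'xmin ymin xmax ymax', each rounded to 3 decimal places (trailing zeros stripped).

Answer: -3.6 0 15.196 4.596

Derivation:
Executing turtle program step by step:
Start: pos=(0,0), heading=0, pen down
BK 3.6: (0,0) -> (-3.6,0) [heading=0, draw]
FD 14.2: (-3.6,0) -> (10.6,0) [heading=0, draw]
RT 180: heading 0 -> 180
LT 180: heading 180 -> 0
LT 45: heading 0 -> 45
FD 6.5: (10.6,0) -> (15.196,4.596) [heading=45, draw]
LT 45: heading 45 -> 90
LT 180: heading 90 -> 270
Final: pos=(15.196,4.596), heading=270, 3 segment(s) drawn

Segment endpoints: x in {-3.6, 0, 10.6, 15.196}, y in {0, 4.596}
xmin=-3.6, ymin=0, xmax=15.196, ymax=4.596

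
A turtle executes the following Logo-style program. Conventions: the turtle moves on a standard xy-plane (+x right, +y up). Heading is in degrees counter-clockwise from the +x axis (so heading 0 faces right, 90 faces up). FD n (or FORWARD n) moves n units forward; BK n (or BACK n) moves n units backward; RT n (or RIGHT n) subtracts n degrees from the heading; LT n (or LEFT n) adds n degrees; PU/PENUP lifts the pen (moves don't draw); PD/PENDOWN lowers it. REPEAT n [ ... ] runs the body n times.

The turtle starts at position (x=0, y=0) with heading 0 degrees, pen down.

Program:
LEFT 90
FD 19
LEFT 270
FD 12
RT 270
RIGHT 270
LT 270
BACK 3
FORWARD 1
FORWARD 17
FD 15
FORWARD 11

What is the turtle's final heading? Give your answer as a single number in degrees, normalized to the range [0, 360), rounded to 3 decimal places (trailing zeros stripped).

Answer: 90

Derivation:
Executing turtle program step by step:
Start: pos=(0,0), heading=0, pen down
LT 90: heading 0 -> 90
FD 19: (0,0) -> (0,19) [heading=90, draw]
LT 270: heading 90 -> 0
FD 12: (0,19) -> (12,19) [heading=0, draw]
RT 270: heading 0 -> 90
RT 270: heading 90 -> 180
LT 270: heading 180 -> 90
BK 3: (12,19) -> (12,16) [heading=90, draw]
FD 1: (12,16) -> (12,17) [heading=90, draw]
FD 17: (12,17) -> (12,34) [heading=90, draw]
FD 15: (12,34) -> (12,49) [heading=90, draw]
FD 11: (12,49) -> (12,60) [heading=90, draw]
Final: pos=(12,60), heading=90, 7 segment(s) drawn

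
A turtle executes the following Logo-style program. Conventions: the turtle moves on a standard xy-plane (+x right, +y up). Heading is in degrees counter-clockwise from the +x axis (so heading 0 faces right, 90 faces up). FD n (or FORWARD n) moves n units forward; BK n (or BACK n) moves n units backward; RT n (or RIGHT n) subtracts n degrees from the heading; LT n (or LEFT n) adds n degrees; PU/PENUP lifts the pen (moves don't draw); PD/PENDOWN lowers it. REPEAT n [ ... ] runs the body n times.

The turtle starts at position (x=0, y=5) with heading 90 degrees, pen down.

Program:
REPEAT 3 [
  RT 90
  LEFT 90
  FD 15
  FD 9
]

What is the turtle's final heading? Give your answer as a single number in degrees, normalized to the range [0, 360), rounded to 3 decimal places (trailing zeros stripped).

Answer: 90

Derivation:
Executing turtle program step by step:
Start: pos=(0,5), heading=90, pen down
REPEAT 3 [
  -- iteration 1/3 --
  RT 90: heading 90 -> 0
  LT 90: heading 0 -> 90
  FD 15: (0,5) -> (0,20) [heading=90, draw]
  FD 9: (0,20) -> (0,29) [heading=90, draw]
  -- iteration 2/3 --
  RT 90: heading 90 -> 0
  LT 90: heading 0 -> 90
  FD 15: (0,29) -> (0,44) [heading=90, draw]
  FD 9: (0,44) -> (0,53) [heading=90, draw]
  -- iteration 3/3 --
  RT 90: heading 90 -> 0
  LT 90: heading 0 -> 90
  FD 15: (0,53) -> (0,68) [heading=90, draw]
  FD 9: (0,68) -> (0,77) [heading=90, draw]
]
Final: pos=(0,77), heading=90, 6 segment(s) drawn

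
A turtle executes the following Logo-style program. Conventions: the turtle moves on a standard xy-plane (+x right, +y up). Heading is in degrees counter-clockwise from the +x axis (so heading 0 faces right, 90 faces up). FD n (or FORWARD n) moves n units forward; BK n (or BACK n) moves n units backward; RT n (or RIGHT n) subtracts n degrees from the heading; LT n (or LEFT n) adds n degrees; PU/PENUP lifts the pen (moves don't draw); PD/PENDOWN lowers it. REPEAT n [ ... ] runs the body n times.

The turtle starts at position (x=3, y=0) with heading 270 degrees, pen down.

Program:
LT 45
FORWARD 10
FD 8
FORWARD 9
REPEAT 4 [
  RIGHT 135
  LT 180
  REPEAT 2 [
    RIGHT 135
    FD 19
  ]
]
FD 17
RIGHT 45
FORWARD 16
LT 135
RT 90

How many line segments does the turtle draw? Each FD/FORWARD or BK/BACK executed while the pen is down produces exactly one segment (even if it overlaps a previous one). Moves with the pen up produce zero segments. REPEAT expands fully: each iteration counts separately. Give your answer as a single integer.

Executing turtle program step by step:
Start: pos=(3,0), heading=270, pen down
LT 45: heading 270 -> 315
FD 10: (3,0) -> (10.071,-7.071) [heading=315, draw]
FD 8: (10.071,-7.071) -> (15.728,-12.728) [heading=315, draw]
FD 9: (15.728,-12.728) -> (22.092,-19.092) [heading=315, draw]
REPEAT 4 [
  -- iteration 1/4 --
  RT 135: heading 315 -> 180
  LT 180: heading 180 -> 0
  REPEAT 2 [
    -- iteration 1/2 --
    RT 135: heading 0 -> 225
    FD 19: (22.092,-19.092) -> (8.657,-32.527) [heading=225, draw]
    -- iteration 2/2 --
    RT 135: heading 225 -> 90
    FD 19: (8.657,-32.527) -> (8.657,-13.527) [heading=90, draw]
  ]
  -- iteration 2/4 --
  RT 135: heading 90 -> 315
  LT 180: heading 315 -> 135
  REPEAT 2 [
    -- iteration 1/2 --
    RT 135: heading 135 -> 0
    FD 19: (8.657,-13.527) -> (27.657,-13.527) [heading=0, draw]
    -- iteration 2/2 --
    RT 135: heading 0 -> 225
    FD 19: (27.657,-13.527) -> (14.222,-26.962) [heading=225, draw]
  ]
  -- iteration 3/4 --
  RT 135: heading 225 -> 90
  LT 180: heading 90 -> 270
  REPEAT 2 [
    -- iteration 1/2 --
    RT 135: heading 270 -> 135
    FD 19: (14.222,-26.962) -> (0.787,-13.527) [heading=135, draw]
    -- iteration 2/2 --
    RT 135: heading 135 -> 0
    FD 19: (0.787,-13.527) -> (19.787,-13.527) [heading=0, draw]
  ]
  -- iteration 4/4 --
  RT 135: heading 0 -> 225
  LT 180: heading 225 -> 45
  REPEAT 2 [
    -- iteration 1/2 --
    RT 135: heading 45 -> 270
    FD 19: (19.787,-13.527) -> (19.787,-32.527) [heading=270, draw]
    -- iteration 2/2 --
    RT 135: heading 270 -> 135
    FD 19: (19.787,-32.527) -> (6.352,-19.092) [heading=135, draw]
  ]
]
FD 17: (6.352,-19.092) -> (-5.669,-7.071) [heading=135, draw]
RT 45: heading 135 -> 90
FD 16: (-5.669,-7.071) -> (-5.669,8.929) [heading=90, draw]
LT 135: heading 90 -> 225
RT 90: heading 225 -> 135
Final: pos=(-5.669,8.929), heading=135, 13 segment(s) drawn
Segments drawn: 13

Answer: 13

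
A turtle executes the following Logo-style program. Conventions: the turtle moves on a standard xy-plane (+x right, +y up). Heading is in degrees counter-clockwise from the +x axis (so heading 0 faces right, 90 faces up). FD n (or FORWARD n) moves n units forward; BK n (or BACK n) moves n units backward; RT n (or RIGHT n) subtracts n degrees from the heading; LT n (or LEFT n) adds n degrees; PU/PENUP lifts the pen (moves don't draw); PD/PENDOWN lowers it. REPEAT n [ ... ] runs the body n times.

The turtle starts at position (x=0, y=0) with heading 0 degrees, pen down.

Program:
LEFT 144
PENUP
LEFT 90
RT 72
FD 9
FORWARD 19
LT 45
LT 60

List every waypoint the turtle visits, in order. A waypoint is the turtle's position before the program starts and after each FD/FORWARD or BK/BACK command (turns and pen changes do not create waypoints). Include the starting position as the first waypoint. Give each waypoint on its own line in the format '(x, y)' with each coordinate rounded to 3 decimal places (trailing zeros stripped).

Executing turtle program step by step:
Start: pos=(0,0), heading=0, pen down
LT 144: heading 0 -> 144
PU: pen up
LT 90: heading 144 -> 234
RT 72: heading 234 -> 162
FD 9: (0,0) -> (-8.56,2.781) [heading=162, move]
FD 19: (-8.56,2.781) -> (-26.63,8.652) [heading=162, move]
LT 45: heading 162 -> 207
LT 60: heading 207 -> 267
Final: pos=(-26.63,8.652), heading=267, 0 segment(s) drawn
Waypoints (3 total):
(0, 0)
(-8.56, 2.781)
(-26.63, 8.652)

Answer: (0, 0)
(-8.56, 2.781)
(-26.63, 8.652)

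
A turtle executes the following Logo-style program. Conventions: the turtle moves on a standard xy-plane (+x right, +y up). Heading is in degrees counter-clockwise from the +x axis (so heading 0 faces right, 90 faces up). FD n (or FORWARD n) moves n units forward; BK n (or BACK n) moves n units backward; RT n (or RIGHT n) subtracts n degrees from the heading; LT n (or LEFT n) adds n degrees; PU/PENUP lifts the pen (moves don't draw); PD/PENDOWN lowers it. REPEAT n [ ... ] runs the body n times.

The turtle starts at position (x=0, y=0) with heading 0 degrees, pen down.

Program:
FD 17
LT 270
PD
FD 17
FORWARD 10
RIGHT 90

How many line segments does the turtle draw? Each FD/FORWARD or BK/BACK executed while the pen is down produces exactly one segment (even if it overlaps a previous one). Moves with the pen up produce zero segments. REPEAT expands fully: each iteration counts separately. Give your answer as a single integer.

Executing turtle program step by step:
Start: pos=(0,0), heading=0, pen down
FD 17: (0,0) -> (17,0) [heading=0, draw]
LT 270: heading 0 -> 270
PD: pen down
FD 17: (17,0) -> (17,-17) [heading=270, draw]
FD 10: (17,-17) -> (17,-27) [heading=270, draw]
RT 90: heading 270 -> 180
Final: pos=(17,-27), heading=180, 3 segment(s) drawn
Segments drawn: 3

Answer: 3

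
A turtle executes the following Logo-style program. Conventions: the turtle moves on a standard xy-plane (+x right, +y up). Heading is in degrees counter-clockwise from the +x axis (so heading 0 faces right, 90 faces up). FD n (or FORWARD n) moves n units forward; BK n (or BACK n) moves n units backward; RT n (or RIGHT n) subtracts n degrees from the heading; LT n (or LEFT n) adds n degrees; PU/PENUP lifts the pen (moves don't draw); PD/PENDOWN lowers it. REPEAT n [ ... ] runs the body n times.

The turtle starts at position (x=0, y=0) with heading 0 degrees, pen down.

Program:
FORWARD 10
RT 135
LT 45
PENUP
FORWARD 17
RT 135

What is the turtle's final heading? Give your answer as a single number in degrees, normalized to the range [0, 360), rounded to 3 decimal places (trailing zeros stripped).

Answer: 135

Derivation:
Executing turtle program step by step:
Start: pos=(0,0), heading=0, pen down
FD 10: (0,0) -> (10,0) [heading=0, draw]
RT 135: heading 0 -> 225
LT 45: heading 225 -> 270
PU: pen up
FD 17: (10,0) -> (10,-17) [heading=270, move]
RT 135: heading 270 -> 135
Final: pos=(10,-17), heading=135, 1 segment(s) drawn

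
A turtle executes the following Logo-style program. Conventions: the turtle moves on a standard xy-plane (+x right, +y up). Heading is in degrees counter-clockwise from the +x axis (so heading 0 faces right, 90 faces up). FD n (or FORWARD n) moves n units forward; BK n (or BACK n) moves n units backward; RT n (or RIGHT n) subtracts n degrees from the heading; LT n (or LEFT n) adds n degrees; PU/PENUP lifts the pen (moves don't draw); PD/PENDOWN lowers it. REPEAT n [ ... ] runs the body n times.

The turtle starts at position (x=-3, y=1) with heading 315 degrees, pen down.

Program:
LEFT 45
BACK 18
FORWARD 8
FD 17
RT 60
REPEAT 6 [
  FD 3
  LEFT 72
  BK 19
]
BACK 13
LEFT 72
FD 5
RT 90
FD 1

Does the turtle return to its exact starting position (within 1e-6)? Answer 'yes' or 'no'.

Executing turtle program step by step:
Start: pos=(-3,1), heading=315, pen down
LT 45: heading 315 -> 0
BK 18: (-3,1) -> (-21,1) [heading=0, draw]
FD 8: (-21,1) -> (-13,1) [heading=0, draw]
FD 17: (-13,1) -> (4,1) [heading=0, draw]
RT 60: heading 0 -> 300
REPEAT 6 [
  -- iteration 1/6 --
  FD 3: (4,1) -> (5.5,-1.598) [heading=300, draw]
  LT 72: heading 300 -> 12
  BK 19: (5.5,-1.598) -> (-13.085,-5.548) [heading=12, draw]
  -- iteration 2/6 --
  FD 3: (-13.085,-5.548) -> (-10.15,-4.925) [heading=12, draw]
  LT 72: heading 12 -> 84
  BK 19: (-10.15,-4.925) -> (-12.136,-23.821) [heading=84, draw]
  -- iteration 3/6 --
  FD 3: (-12.136,-23.821) -> (-11.823,-20.837) [heading=84, draw]
  LT 72: heading 84 -> 156
  BK 19: (-11.823,-20.837) -> (5.535,-28.565) [heading=156, draw]
  -- iteration 4/6 --
  FD 3: (5.535,-28.565) -> (2.794,-27.345) [heading=156, draw]
  LT 72: heading 156 -> 228
  BK 19: (2.794,-27.345) -> (15.507,-13.225) [heading=228, draw]
  -- iteration 5/6 --
  FD 3: (15.507,-13.225) -> (13.5,-15.454) [heading=228, draw]
  LT 72: heading 228 -> 300
  BK 19: (13.5,-15.454) -> (4,1) [heading=300, draw]
  -- iteration 6/6 --
  FD 3: (4,1) -> (5.5,-1.598) [heading=300, draw]
  LT 72: heading 300 -> 12
  BK 19: (5.5,-1.598) -> (-13.085,-5.548) [heading=12, draw]
]
BK 13: (-13.085,-5.548) -> (-25.801,-8.251) [heading=12, draw]
LT 72: heading 12 -> 84
FD 5: (-25.801,-8.251) -> (-25.278,-3.279) [heading=84, draw]
RT 90: heading 84 -> 354
FD 1: (-25.278,-3.279) -> (-24.284,-3.383) [heading=354, draw]
Final: pos=(-24.284,-3.383), heading=354, 18 segment(s) drawn

Start position: (-3, 1)
Final position: (-24.284, -3.383)
Distance = 21.73; >= 1e-6 -> NOT closed

Answer: no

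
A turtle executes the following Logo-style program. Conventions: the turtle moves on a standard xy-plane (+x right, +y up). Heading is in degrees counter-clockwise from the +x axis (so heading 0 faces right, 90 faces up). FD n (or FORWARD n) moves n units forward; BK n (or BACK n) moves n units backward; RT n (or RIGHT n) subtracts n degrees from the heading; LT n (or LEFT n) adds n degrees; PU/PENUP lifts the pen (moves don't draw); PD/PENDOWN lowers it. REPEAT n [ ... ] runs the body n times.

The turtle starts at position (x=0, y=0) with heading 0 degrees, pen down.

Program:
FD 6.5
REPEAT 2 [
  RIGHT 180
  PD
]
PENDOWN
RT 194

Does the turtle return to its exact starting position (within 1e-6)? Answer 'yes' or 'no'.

Executing turtle program step by step:
Start: pos=(0,0), heading=0, pen down
FD 6.5: (0,0) -> (6.5,0) [heading=0, draw]
REPEAT 2 [
  -- iteration 1/2 --
  RT 180: heading 0 -> 180
  PD: pen down
  -- iteration 2/2 --
  RT 180: heading 180 -> 0
  PD: pen down
]
PD: pen down
RT 194: heading 0 -> 166
Final: pos=(6.5,0), heading=166, 1 segment(s) drawn

Start position: (0, 0)
Final position: (6.5, 0)
Distance = 6.5; >= 1e-6 -> NOT closed

Answer: no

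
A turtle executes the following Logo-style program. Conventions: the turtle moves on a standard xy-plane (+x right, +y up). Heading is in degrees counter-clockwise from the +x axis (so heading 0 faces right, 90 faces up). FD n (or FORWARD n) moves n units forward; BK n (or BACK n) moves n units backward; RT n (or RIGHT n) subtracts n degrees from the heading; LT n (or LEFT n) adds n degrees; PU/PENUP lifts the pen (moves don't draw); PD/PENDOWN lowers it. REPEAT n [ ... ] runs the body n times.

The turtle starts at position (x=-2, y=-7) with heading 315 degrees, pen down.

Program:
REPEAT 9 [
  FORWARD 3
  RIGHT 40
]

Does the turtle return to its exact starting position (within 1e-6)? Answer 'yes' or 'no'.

Executing turtle program step by step:
Start: pos=(-2,-7), heading=315, pen down
REPEAT 9 [
  -- iteration 1/9 --
  FD 3: (-2,-7) -> (0.121,-9.121) [heading=315, draw]
  RT 40: heading 315 -> 275
  -- iteration 2/9 --
  FD 3: (0.121,-9.121) -> (0.383,-12.11) [heading=275, draw]
  RT 40: heading 275 -> 235
  -- iteration 3/9 --
  FD 3: (0.383,-12.11) -> (-1.338,-14.567) [heading=235, draw]
  RT 40: heading 235 -> 195
  -- iteration 4/9 --
  FD 3: (-1.338,-14.567) -> (-4.236,-15.344) [heading=195, draw]
  RT 40: heading 195 -> 155
  -- iteration 5/9 --
  FD 3: (-4.236,-15.344) -> (-6.955,-14.076) [heading=155, draw]
  RT 40: heading 155 -> 115
  -- iteration 6/9 --
  FD 3: (-6.955,-14.076) -> (-8.222,-11.357) [heading=115, draw]
  RT 40: heading 115 -> 75
  -- iteration 7/9 --
  FD 3: (-8.222,-11.357) -> (-7.446,-8.459) [heading=75, draw]
  RT 40: heading 75 -> 35
  -- iteration 8/9 --
  FD 3: (-7.446,-8.459) -> (-4.989,-6.739) [heading=35, draw]
  RT 40: heading 35 -> 355
  -- iteration 9/9 --
  FD 3: (-4.989,-6.739) -> (-2,-7) [heading=355, draw]
  RT 40: heading 355 -> 315
]
Final: pos=(-2,-7), heading=315, 9 segment(s) drawn

Start position: (-2, -7)
Final position: (-2, -7)
Distance = 0; < 1e-6 -> CLOSED

Answer: yes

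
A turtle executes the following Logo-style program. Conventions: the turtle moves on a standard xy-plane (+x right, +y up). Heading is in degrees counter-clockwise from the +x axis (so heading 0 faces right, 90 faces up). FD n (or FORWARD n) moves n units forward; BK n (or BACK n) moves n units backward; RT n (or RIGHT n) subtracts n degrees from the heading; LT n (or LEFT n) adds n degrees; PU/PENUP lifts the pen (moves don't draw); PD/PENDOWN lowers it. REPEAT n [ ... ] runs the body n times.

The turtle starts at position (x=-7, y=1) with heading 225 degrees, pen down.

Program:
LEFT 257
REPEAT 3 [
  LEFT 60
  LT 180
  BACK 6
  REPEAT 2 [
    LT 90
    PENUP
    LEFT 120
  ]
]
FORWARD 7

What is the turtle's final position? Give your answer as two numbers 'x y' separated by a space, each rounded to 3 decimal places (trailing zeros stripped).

Executing turtle program step by step:
Start: pos=(-7,1), heading=225, pen down
LT 257: heading 225 -> 122
REPEAT 3 [
  -- iteration 1/3 --
  LT 60: heading 122 -> 182
  LT 180: heading 182 -> 2
  BK 6: (-7,1) -> (-12.996,0.791) [heading=2, draw]
  REPEAT 2 [
    -- iteration 1/2 --
    LT 90: heading 2 -> 92
    PU: pen up
    LT 120: heading 92 -> 212
    -- iteration 2/2 --
    LT 90: heading 212 -> 302
    PU: pen up
    LT 120: heading 302 -> 62
  ]
  -- iteration 2/3 --
  LT 60: heading 62 -> 122
  LT 180: heading 122 -> 302
  BK 6: (-12.996,0.791) -> (-16.176,5.879) [heading=302, move]
  REPEAT 2 [
    -- iteration 1/2 --
    LT 90: heading 302 -> 32
    PU: pen up
    LT 120: heading 32 -> 152
    -- iteration 2/2 --
    LT 90: heading 152 -> 242
    PU: pen up
    LT 120: heading 242 -> 2
  ]
  -- iteration 3/3 --
  LT 60: heading 2 -> 62
  LT 180: heading 62 -> 242
  BK 6: (-16.176,5.879) -> (-13.359,11.177) [heading=242, move]
  REPEAT 2 [
    -- iteration 1/2 --
    LT 90: heading 242 -> 332
    PU: pen up
    LT 120: heading 332 -> 92
    -- iteration 2/2 --
    LT 90: heading 92 -> 182
    PU: pen up
    LT 120: heading 182 -> 302
  ]
]
FD 7: (-13.359,11.177) -> (-9.65,5.24) [heading=302, move]
Final: pos=(-9.65,5.24), heading=302, 1 segment(s) drawn

Answer: -9.65 5.24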